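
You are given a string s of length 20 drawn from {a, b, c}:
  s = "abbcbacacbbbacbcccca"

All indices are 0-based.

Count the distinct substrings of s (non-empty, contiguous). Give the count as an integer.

sorted suffixes:
  #0 SA[0]=19  'a'
  #1 SA[1]=0  'abbcbacacbbbacbcccca'
  #2 SA[2]=5  'acacbbbacbcccca'
  #3 SA[3]=7  'acbbbacbcccca'
  #4 SA[4]=12  'acbcccca'
  #5 SA[5]=4  'bacacbbbacbcccca'
  #6 SA[6]=11  'bacbcccca'
  #7 SA[7]=10  'bbacbcccca'
  #8 SA[8]=9  'bbbacbcccca'
  #9 SA[9]=1  'bbcbacacbbbacbcccca'
  #10 SA[10]=2  'bcbacacbbbacbcccca'
  #11 SA[11]=14  'bcccca'
  #12 SA[12]=18  'ca'
  #13 SA[13]=6  'cacbbbacbcccca'
  #14 SA[14]=3  'cbacacbbbacbcccca'
  #15 SA[15]=8  'cbbbacbcccca'
  #16 SA[16]=13  'cbcccca'
  #17 SA[17]=17  'cca'
  #18 SA[18]=16  'ccca'
  #19 SA[19]=15  'cccca'

SA = [19, 0, 5, 7, 12, 4, 11, 10, 9, 1, 2, 14, 18, 6, 3, 8, 13, 17, 16, 15]
[i] adj suffixes → lcp
  [1] 19/0 → 1 ('a')
  [2] 0/5 → 1 ('a')
  [3] 5/7 → 2 ('ac')
  [4] 7/12 → 3 ('acb')
  [5] 12/4 → 0 ('')
  [6] 4/11 → 3 ('bac')
  [7] 11/10 → 1 ('b')
  [8] 10/9 → 2 ('bb')
  [9] 9/1 → 2 ('bb')
  [10] 1/2 → 1 ('b')
  [11] 2/14 → 2 ('bc')
  [12] 14/18 → 0 ('')
  [13] 18/6 → 2 ('ca')
  [14] 6/3 → 1 ('c')
  [15] 3/8 → 2 ('cb')
  [16] 8/13 → 2 ('cb')
  [17] 13/17 → 1 ('c')
  [18] 17/16 → 2 ('cc')
  [19] 16/15 → 3 ('ccc')

n(n+1)/2 = 20·21/2 = 210
Σ LCP = 0 + 1 + 1 + 2 + 3 + 0 + 3 + 1 + 2 + 2 + 1 + 2 + 0 + 2 + 1 + 2 + 2 + 1 + 2 + 3 = 31
distinct = 210 − 31 = 179

179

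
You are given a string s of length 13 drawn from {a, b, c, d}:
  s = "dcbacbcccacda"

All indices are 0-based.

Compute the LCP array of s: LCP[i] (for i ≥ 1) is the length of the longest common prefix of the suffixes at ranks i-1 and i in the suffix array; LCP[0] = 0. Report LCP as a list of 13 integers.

rank→(start, suffix):
  0 → (12, 'a')
  1 → (3, 'acbcccacda')
  2 → (9, 'acda')
  3 → (2, 'bacbcccacda')
  4 → (5, 'bcccacda')
  5 → (8, 'cacda')
  6 → (1, 'cbacbcccacda')
  7 → (4, 'cbcccacda')
  8 → (7, 'ccacda')
  9 → (6, 'cccacda')
  10 → (10, 'cda')
  11 → (11, 'da')
  12 → (0, 'dcbacbcccacda')

SA = [12, 3, 9, 2, 5, 8, 1, 4, 7, 6, 10, 11, 0]
[i] adj suffixes → lcp
  [1] 12/3 → 1 ('a')
  [2] 3/9 → 2 ('ac')
  [3] 9/2 → 0 ('')
  [4] 2/5 → 1 ('b')
  [5] 5/8 → 0 ('')
  [6] 8/1 → 1 ('c')
  [7] 1/4 → 2 ('cb')
  [8] 4/7 → 1 ('c')
  [9] 7/6 → 2 ('cc')
  [10] 6/10 → 1 ('c')
  [11] 10/11 → 0 ('')
  [12] 11/0 → 1 ('d')

[0, 1, 2, 0, 1, 0, 1, 2, 1, 2, 1, 0, 1]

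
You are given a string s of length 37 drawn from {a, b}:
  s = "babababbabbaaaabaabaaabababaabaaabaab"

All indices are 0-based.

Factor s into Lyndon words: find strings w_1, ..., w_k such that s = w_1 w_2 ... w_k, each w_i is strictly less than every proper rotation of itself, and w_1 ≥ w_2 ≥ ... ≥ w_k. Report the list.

["b", "abababbabb", "aaaabaabaaabababaabaaabaab"]

emit factor 1: 'b' (i=0, period=1)
emit factor 2: 'abababbabb' (i=1, period=10)
emit factor 3: 'aaaabaabaaabababaabaaabaab' (i=11, period=26)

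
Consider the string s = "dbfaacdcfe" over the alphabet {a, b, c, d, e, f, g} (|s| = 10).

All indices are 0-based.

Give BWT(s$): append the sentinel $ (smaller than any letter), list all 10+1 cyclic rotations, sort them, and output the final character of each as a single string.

rank  rotation     last
    0  $dbfaacdcfe  e
    1  aacdcfe$dbf  f
    2  acdcfe$dbfa  a
    3  bfaacdcfe$d  d
    4  cdcfe$dbfaa  a
    5  cfe$dbfaacd  d
    6  dbfaacdcfe$  $
    7  dcfe$dbfaac  c
    8  e$dbfaacdcf  f
    9  faacdcfe$db  b
   10  fe$dbfaacdc  c

efadad$cfbc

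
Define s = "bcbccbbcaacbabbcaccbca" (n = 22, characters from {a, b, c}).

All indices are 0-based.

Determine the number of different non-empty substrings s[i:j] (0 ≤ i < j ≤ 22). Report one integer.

216

rank→(start, suffix):
  0 → (21, 'a')
  1 → (8, 'aacbabbcaccbca')
  2 → (12, 'abbcaccbca')
  3 → (9, 'acbabbcaccbca')
  4 → (16, 'accbca')
  5 → (11, 'babbcaccbca')
  6 → (5, 'bbcaacbabbcaccbca')
  7 → (13, 'bbcaccbca')
  8 → (19, 'bca')
  9 → (6, 'bcaacbabbcaccbca')
  10 → (14, 'bcaccbca')
  11 → (0, 'bcbccbbcaacbabbcaccbca')
  12 → (2, 'bccbbcaacbabbcaccbca')
  13 → (20, 'ca')
  14 → (7, 'caacbabbcaccbca')
  15 → (15, 'caccbca')
  16 → (10, 'cbabbcaccbca')
  17 → (4, 'cbbcaacbabbcaccbca')
  18 → (18, 'cbca')
  19 → (1, 'cbccbbcaacbabbcaccbca')
  20 → (3, 'ccbbcaacbabbcaccbca')
  21 → (17, 'ccbca')

SA = [21, 8, 12, 9, 16, 11, 5, 13, 19, 6, 14, 0, 2, 20, 7, 15, 10, 4, 18, 1, 3, 17]
[i] adj suffixes → lcp
  [1] 21/8 → 1 ('a')
  [2] 8/12 → 1 ('a')
  [3] 12/9 → 1 ('a')
  [4] 9/16 → 2 ('ac')
  [5] 16/11 → 0 ('')
  [6] 11/5 → 1 ('b')
  [7] 5/13 → 4 ('bbca')
  [8] 13/19 → 1 ('b')
  [9] 19/6 → 3 ('bca')
  [10] 6/14 → 3 ('bca')
  [11] 14/0 → 2 ('bc')
  [12] 0/2 → 2 ('bc')
  [13] 2/20 → 0 ('')
  [14] 20/7 → 2 ('ca')
  [15] 7/15 → 2 ('ca')
  [16] 15/10 → 1 ('c')
  [17] 10/4 → 2 ('cb')
  [18] 4/18 → 2 ('cb')
  [19] 18/1 → 3 ('cbc')
  [20] 1/3 → 1 ('c')
  [21] 3/17 → 3 ('ccb')

n(n+1)/2 = 22·23/2 = 253
Σ LCP = 0 + 1 + 1 + 1 + 2 + 0 + 1 + 4 + 1 + 3 + 3 + 2 + 2 + 0 + 2 + 2 + 1 + 2 + 2 + 3 + 1 + 3 = 37
distinct = 253 − 37 = 216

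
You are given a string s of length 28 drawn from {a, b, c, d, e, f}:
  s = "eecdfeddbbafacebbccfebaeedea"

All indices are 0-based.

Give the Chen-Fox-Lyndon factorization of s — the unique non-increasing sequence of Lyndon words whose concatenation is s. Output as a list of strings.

emit factor 1: 'e' (i=0, period=1)
emit factor 2: 'e' (i=1, period=1)
emit factor 3: 'cdfedd' (i=2, period=6)
emit factor 4: 'b' (i=8, period=1)
emit factor 5: 'b' (i=9, period=1)
emit factor 6: 'af' (i=10, period=2)
emit factor 7: 'acebbccfebaeede' (i=12, period=15)
emit factor 8: 'a' (i=27, period=1)

["e", "e", "cdfedd", "b", "b", "af", "acebbccfebaeede", "a"]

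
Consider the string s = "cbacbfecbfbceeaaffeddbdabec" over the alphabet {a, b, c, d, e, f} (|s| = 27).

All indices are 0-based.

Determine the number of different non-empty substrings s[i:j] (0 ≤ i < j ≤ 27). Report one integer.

rank | idx | suffix
   0 |  14 | aaffeddbdabec
   1 |  23 | abec
   2 |   2 | acbfecbfbceeaaffeddbdabec
   3 |  15 | affeddbdabec
   4 |   1 | bacbfecbfbceeaaffeddbdabec
   5 |  10 | bceeaaffeddbdabec
   6 |  21 | bdabec
   7 |  24 | bec
   8 |   8 | bfbceeaaffeddbdabec
   9 |   4 | bfecbfbceeaaffeddbdabec
  10 |  26 | c
  11 |   0 | cbacbfecbfbceeaaffeddbdabec
  12 |   7 | cbfbceeaaffeddbdabec
  13 |   3 | cbfecbfbceeaaffeddbdabec
  14 |  11 | ceeaaffeddbdabec
  15 |  22 | dabec
  16 |  20 | dbdabec
  17 |  19 | ddbdabec
  18 |  13 | eaaffeddbdabec
  19 |  25 | ec
  20 |   6 | ecbfbceeaaffeddbdabec
  21 |  18 | eddbdabec
  22 |  12 | eeaaffeddbdabec
  23 |   9 | fbceeaaffeddbdabec
  24 |   5 | fecbfbceeaaffeddbdabec
  25 |  17 | feddbdabec
  26 |  16 | ffeddbdabec

SA = [14, 23, 2, 15, 1, 10, 21, 24, 8, 4, 26, 0, 7, 3, 11, 22, 20, 19, 13, 25, 6, 18, 12, 9, 5, 17, 16]
rank  pair      lcp
   1  s[14:],s[23:]  1  'a'
   2  s[23:],s[2:]  1  'a'
   3  s[2:],s[15:]  1  'a'
   4  s[15:],s[1:]  0  ''
   5  s[1:],s[10:]  1  'b'
   6  s[10:],s[21:]  1  'b'
   7  s[21:],s[24:]  1  'b'
   8  s[24:],s[8:]  1  'b'
   9  s[8:],s[4:]  2  'bf'
  10  s[4:],s[26:]  0  ''
  11  s[26:],s[0:]  1  'c'
  12  s[0:],s[7:]  2  'cb'
  13  s[7:],s[3:]  3  'cbf'
  14  s[3:],s[11:]  1  'c'
  15  s[11:],s[22:]  0  ''
  16  s[22:],s[20:]  1  'd'
  17  s[20:],s[19:]  1  'd'
  18  s[19:],s[13:]  0  ''
  19  s[13:],s[25:]  1  'e'
  20  s[25:],s[6:]  2  'ec'
  21  s[6:],s[18:]  1  'e'
  22  s[18:],s[12:]  1  'e'
  23  s[12:],s[9:]  0  ''
  24  s[9:],s[5:]  1  'f'
  25  s[5:],s[17:]  2  'fe'
  26  s[17:],s[16:]  1  'f'

n(n+1)/2 = 27·28/2 = 378
Σ LCP = 0 + 1 + 1 + 1 + 0 + 1 + 1 + 1 + 1 + 2 + 0 + 1 + 2 + 3 + 1 + 0 + 1 + 1 + 0 + 1 + 2 + 1 + 1 + 0 + 1 + 2 + 1 = 27
distinct = 378 − 27 = 351

351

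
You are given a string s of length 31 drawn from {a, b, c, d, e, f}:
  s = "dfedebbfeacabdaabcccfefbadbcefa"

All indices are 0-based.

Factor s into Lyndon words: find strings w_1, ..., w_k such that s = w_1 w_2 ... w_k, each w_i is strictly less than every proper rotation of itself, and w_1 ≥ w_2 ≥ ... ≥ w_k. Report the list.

emit factor 1: 'dfe' (i=0, period=3)
emit factor 2: 'de' (i=3, period=2)
emit factor 3: 'bbfe' (i=5, period=4)
emit factor 4: 'ac' (i=9, period=2)
emit factor 5: 'abd' (i=11, period=3)
emit factor 6: 'aabcccfefbadbcef' (i=14, period=16)
emit factor 7: 'a' (i=30, period=1)

["dfe", "de", "bbfe", "ac", "abd", "aabcccfefbadbcef", "a"]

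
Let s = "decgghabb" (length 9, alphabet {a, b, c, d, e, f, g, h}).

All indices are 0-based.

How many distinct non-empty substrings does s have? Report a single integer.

rank→(start, suffix):
  0 → (6, 'abb')
  1 → (8, 'b')
  2 → (7, 'bb')
  3 → (2, 'cgghabb')
  4 → (0, 'decgghabb')
  5 → (1, 'ecgghabb')
  6 → (3, 'gghabb')
  7 → (4, 'ghabb')
  8 → (5, 'habb')

SA = [6, 8, 7, 2, 0, 1, 3, 4, 5]
rank  pair      lcp
   1  s[6:],s[8:]  0  ''
   2  s[8:],s[7:]  1  'b'
   3  s[7:],s[2:]  0  ''
   4  s[2:],s[0:]  0  ''
   5  s[0:],s[1:]  0  ''
   6  s[1:],s[3:]  0  ''
   7  s[3:],s[4:]  1  'g'
   8  s[4:],s[5:]  0  ''

n(n+1)/2 = 9·10/2 = 45
Σ LCP = 0 + 0 + 1 + 0 + 0 + 0 + 0 + 1 + 0 = 2
distinct = 45 − 2 = 43

43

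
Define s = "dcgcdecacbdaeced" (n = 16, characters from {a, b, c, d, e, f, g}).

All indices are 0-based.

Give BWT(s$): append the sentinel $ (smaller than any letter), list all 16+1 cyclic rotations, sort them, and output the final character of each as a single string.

dcdceagedeb$cdacc

rank  rotation           last
    0  $dcgcdecacbdaeced  d
    1  acbdaeced$dcgcdec  c
    2  aeced$dcgcdecacbd  d
    3  bdaeced$dcgcdecac  c
    4  cacbdaeced$dcgcde  e
    5  cbdaeced$dcgcdeca  a
    6  cdecacbdaeced$dcg  g
    7  ced$dcgcdecacbdae  e
    8  cgcdecacbdaeced$d  d
    9  d$dcgcdecacbdaece  e
   10  daeced$dcgcdecacb  b
   11  dcgcdecacbdaeced$  $
   12  decacbdaeced$dcgc  c
   13  ecacbdaeced$dcgcd  d
   14  eced$dcgcdecacbda  a
   15  ed$dcgcdecacbdaec  c
   16  gcdecacbdaeced$dc  c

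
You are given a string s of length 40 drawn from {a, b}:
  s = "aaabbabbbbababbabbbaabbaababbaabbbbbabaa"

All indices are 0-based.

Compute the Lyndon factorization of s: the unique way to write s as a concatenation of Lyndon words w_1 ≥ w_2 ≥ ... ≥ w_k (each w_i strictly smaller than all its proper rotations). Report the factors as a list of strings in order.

["aaabbabbbbababbabbbaabbaababbaabbbbbab", "a", "a"]

emit factor 1: 'aaabbabbbbababbabbbaabbaababbaabbbbbab' (i=0, period=38)
emit factor 2: 'a' (i=38, period=1)
emit factor 3: 'a' (i=39, period=1)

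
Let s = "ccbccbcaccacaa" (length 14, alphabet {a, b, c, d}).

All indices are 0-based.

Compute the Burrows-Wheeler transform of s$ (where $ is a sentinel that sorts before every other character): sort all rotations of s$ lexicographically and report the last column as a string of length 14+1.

aacccccacbccab$

rank  rotation         last
    0  $ccbccbcaccacaa  a
    1  a$ccbccbcaccaca  a
    2  aa$ccbccbcaccac  c
    3  acaa$ccbccbcacc  c
    4  accacaa$ccbccbc  c
    5  bcaccacaa$ccbcc  c
    6  bccbcaccacaa$cc  c
    7  caa$ccbccbcacca  a
    8  cacaa$ccbccbcac  c
    9  caccacaa$ccbccb  b
   10  cbcaccacaa$ccbc  c
   11  cbccbcaccacaa$c  c
   12  ccacaa$ccbccbca  a
   13  ccbcaccacaa$ccb  b
   14  ccbccbcaccacaa$  $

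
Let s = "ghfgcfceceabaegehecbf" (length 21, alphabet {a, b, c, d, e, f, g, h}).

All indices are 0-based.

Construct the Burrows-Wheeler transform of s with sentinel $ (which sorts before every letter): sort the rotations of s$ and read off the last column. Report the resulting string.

rank  rotation                last
    0  $ghfgcfceceabaegehecbf  f
    1  abaegehecbf$ghfgcfcece  e
    2  aegehecbf$ghfgcfceceab  b
    3  baegehecbf$ghfgcfcecea  a
    4  bf$ghfgcfceceabaegehec  c
    5  cbf$ghfgcfceceabaegehe  e
    6  ceabaegehecbf$ghfgcfce  e
    7  ceceabaegehecbf$ghfgcf  f
    8  cfceceabaegehecbf$ghfg  g
    9  eabaegehecbf$ghfgcfcec  c
   10  ecbf$ghfgcfceceabaegeh  h
   11  eceabaegehecbf$ghfgcfc  c
   12  egehecbf$ghfgcfceceaba  a
   13  ehecbf$ghfgcfceceabaeg  g
   14  f$ghfgcfceceabaegehecb  b
   15  fceceabaegehecbf$ghfgc  c
   16  fgcfceceabaegehecbf$gh  h
   17  gcfceceabaegehecbf$ghf  f
   18  gehecbf$ghfgcfceceabae  e
   19  ghfgcfceceabaegehecbf$  $
   20  hecbf$ghfgcfceceabaege  e
   21  hfgcfceceabaegehecbf$g  g

febaceefgchcagbchfe$eg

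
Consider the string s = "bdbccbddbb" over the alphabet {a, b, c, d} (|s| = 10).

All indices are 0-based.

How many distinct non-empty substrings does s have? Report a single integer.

sorted suffixes:
  #0 SA[0]=9  'b'
  #1 SA[1]=8  'bb'
  #2 SA[2]=2  'bccbddbb'
  #3 SA[3]=0  'bdbccbddbb'
  #4 SA[4]=5  'bddbb'
  #5 SA[5]=4  'cbddbb'
  #6 SA[6]=3  'ccbddbb'
  #7 SA[7]=7  'dbb'
  #8 SA[8]=1  'dbccbddbb'
  #9 SA[9]=6  'ddbb'

SA = [9, 8, 2, 0, 5, 4, 3, 7, 1, 6]
i: (SA[i-1],SA[i]) lcp shared
  1: (9,8) 1 'b'
  2: (8,2) 1 'b'
  3: (2,0) 1 'b'
  4: (0,5) 2 'bd'
  5: (5,4) 0 ''
  6: (4,3) 1 'c'
  7: (3,7) 0 ''
  8: (7,1) 2 'db'
  9: (1,6) 1 'd'

n(n+1)/2 = 10·11/2 = 55
Σ LCP = 0 + 1 + 1 + 1 + 2 + 0 + 1 + 0 + 2 + 1 = 9
distinct = 55 − 9 = 46

46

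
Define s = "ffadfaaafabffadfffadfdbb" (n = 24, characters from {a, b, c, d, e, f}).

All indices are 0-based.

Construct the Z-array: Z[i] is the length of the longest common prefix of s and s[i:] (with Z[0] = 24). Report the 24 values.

[24, 1, 0, 0, 1, 0, 0, 0, 1, 0, 0, 5, 1, 0, 0, 2, 5, 1, 0, 0, 1, 0, 0, 0]

Z[0]=24
i=1: outside box; Z[1]=1 extend→box=[1,2)
i=2: outside box; Z[2]=0
i=3: outside box; Z[3]=0
i=4: outside box; Z[4]=1 extend→box=[4,5)
i=5: outside box; Z[5]=0
i=6: outside box; Z[6]=0
i=7: outside box; Z[7]=0
i=8: outside box; Z[8]=1 extend→box=[8,9)
i=9: outside box; Z[9]=0
i=10: outside box; Z[10]=0
i=11: outside box; Z[11]=5 extend→box=[11,16)
i=12: min(r-i=4, Z[1]=1)=1; Z[12]=1
i=13: min(r-i=3, Z[2]=0)=0; Z[13]=0
i=14: min(r-i=2, Z[3]=0)=0; Z[14]=0
i=15: min(r-i=1, Z[4]=1)=1; Z[15]=2 extend→box=[15,17)
i=16: min(r-i=1, Z[1]=1)=1; Z[16]=5 extend→box=[16,21)
i=17: min(r-i=4, Z[1]=1)=1; Z[17]=1
i=18: min(r-i=3, Z[2]=0)=0; Z[18]=0
i=19: min(r-i=2, Z[3]=0)=0; Z[19]=0
i=20: min(r-i=1, Z[4]=1)=1; Z[20]=1
i=21: outside box; Z[21]=0
i=22: outside box; Z[22]=0
i=23: outside box; Z[23]=0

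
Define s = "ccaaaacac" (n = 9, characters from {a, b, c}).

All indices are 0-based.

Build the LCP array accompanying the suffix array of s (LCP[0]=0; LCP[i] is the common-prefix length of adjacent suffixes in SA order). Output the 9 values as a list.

sorted suffixes:
  #0 SA[0]=2  'aaaacac'
  #1 SA[1]=3  'aaacac'
  #2 SA[2]=4  'aacac'
  #3 SA[3]=7  'ac'
  #4 SA[4]=5  'acac'
  #5 SA[5]=8  'c'
  #6 SA[6]=1  'caaaacac'
  #7 SA[7]=6  'cac'
  #8 SA[8]=0  'ccaaaacac'

SA = [2, 3, 4, 7, 5, 8, 1, 6, 0]
rank  pair      lcp
   1  s[2:],s[3:]  3  'aaa'
   2  s[3:],s[4:]  2  'aa'
   3  s[4:],s[7:]  1  'a'
   4  s[7:],s[5:]  2  'ac'
   5  s[5:],s[8:]  0  ''
   6  s[8:],s[1:]  1  'c'
   7  s[1:],s[6:]  2  'ca'
   8  s[6:],s[0:]  1  'c'

[0, 3, 2, 1, 2, 0, 1, 2, 1]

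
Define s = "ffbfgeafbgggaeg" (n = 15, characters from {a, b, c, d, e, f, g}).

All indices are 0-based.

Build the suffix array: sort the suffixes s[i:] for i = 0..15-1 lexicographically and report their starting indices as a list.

rank→(start, suffix):
  0 → (12, 'aeg')
  1 → (6, 'afbgggaeg')
  2 → (2, 'bfgeafbgggaeg')
  3 → (8, 'bgggaeg')
  4 → (5, 'eafbgggaeg')
  5 → (13, 'eg')
  6 → (1, 'fbfgeafbgggaeg')
  7 → (7, 'fbgggaeg')
  8 → (0, 'ffbfgeafbgggaeg')
  9 → (3, 'fgeafbgggaeg')
  10 → (14, 'g')
  11 → (11, 'gaeg')
  12 → (4, 'geafbgggaeg')
  13 → (10, 'ggaeg')
  14 → (9, 'gggaeg')

[12, 6, 2, 8, 5, 13, 1, 7, 0, 3, 14, 11, 4, 10, 9]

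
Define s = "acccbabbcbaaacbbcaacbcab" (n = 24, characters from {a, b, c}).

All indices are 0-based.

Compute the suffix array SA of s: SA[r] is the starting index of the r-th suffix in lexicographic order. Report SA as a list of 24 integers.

rank | idx | suffix
   0 |  10 | aaacbbcaacbcab
   1 |  11 | aacbbcaacbcab
   2 |  17 | aacbcab
   3 |  22 | ab
   4 |   5 | abbcbaaacbbcaacbcab
   5 |  12 | acbbcaacbcab
   6 |  18 | acbcab
   7 |   0 | acccbabbcbaaacbbcaacbcab
   8 |  23 | b
   9 |   9 | baaacbbcaacbcab
  10 |   4 | babbcbaaacbbcaacbcab
  11 |  14 | bbcaacbcab
  12 |   6 | bbcbaaacbbcaacbcab
  13 |  15 | bcaacbcab
  14 |  20 | bcab
  15 |   7 | bcbaaacbbcaacbcab
  16 |  16 | caacbcab
  17 |  21 | cab
  18 |   8 | cbaaacbbcaacbcab
  19 |   3 | cbabbcbaaacbbcaacbcab
  20 |  13 | cbbcaacbcab
  21 |  19 | cbcab
  22 |   2 | ccbabbcbaaacbbcaacbcab
  23 |   1 | cccbabbcbaaacbbcaacbcab

[10, 11, 17, 22, 5, 12, 18, 0, 23, 9, 4, 14, 6, 15, 20, 7, 16, 21, 8, 3, 13, 19, 2, 1]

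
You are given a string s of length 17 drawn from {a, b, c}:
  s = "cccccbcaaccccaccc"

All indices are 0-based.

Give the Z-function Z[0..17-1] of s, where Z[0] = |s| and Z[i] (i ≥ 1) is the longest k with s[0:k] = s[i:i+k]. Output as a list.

[17, 4, 3, 2, 1, 0, 1, 0, 0, 4, 3, 2, 1, 0, 3, 2, 1]

Z[0]=17
i=1: i≥r, start 0; Z[1]=4 scan→box=[1,5)
i=2: min(r-i=3, Z[1]=4)=3; Z[2]=3
i=3: min(r-i=2, Z[2]=3)=2; Z[3]=2
i=4: min(r-i=1, Z[3]=2)=1; Z[4]=1
i=5: i≥r, start 0; Z[5]=0
i=6: i≥r, start 0; Z[6]=1 scan→box=[6,7)
i=7: i≥r, start 0; Z[7]=0
i=8: i≥r, start 0; Z[8]=0
i=9: i≥r, start 0; Z[9]=4 scan→box=[9,13)
i=10: min(r-i=3, Z[1]=4)=3; Z[10]=3
i=11: min(r-i=2, Z[2]=3)=2; Z[11]=2
i=12: min(r-i=1, Z[3]=2)=1; Z[12]=1
i=13: i≥r, start 0; Z[13]=0
i=14: i≥r, start 0; Z[14]=3 scan→box=[14,17)
i=15: min(r-i=2, Z[1]=4)=2; Z[15]=2
i=16: min(r-i=1, Z[2]=3)=1; Z[16]=1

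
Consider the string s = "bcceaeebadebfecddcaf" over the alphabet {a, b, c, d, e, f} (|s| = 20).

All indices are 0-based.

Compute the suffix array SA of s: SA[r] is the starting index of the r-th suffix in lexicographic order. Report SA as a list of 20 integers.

sorted suffixes:
  #0 SA[0]=8  'adebfecddcaf'
  #1 SA[1]=4  'aeebadebfecddcaf'
  #2 SA[2]=18  'af'
  #3 SA[3]=7  'badebfecddcaf'
  #4 SA[4]=0  'bcceaeebadebfecddcaf'
  #5 SA[5]=11  'bfecddcaf'
  #6 SA[6]=17  'caf'
  #7 SA[7]=1  'cceaeebadebfecddcaf'
  #8 SA[8]=14  'cddcaf'
  #9 SA[9]=2  'ceaeebadebfecddcaf'
  #10 SA[10]=16  'dcaf'
  #11 SA[11]=15  'ddcaf'
  #12 SA[12]=9  'debfecddcaf'
  #13 SA[13]=3  'eaeebadebfecddcaf'
  #14 SA[14]=6  'ebadebfecddcaf'
  #15 SA[15]=10  'ebfecddcaf'
  #16 SA[16]=13  'ecddcaf'
  #17 SA[17]=5  'eebadebfecddcaf'
  #18 SA[18]=19  'f'
  #19 SA[19]=12  'fecddcaf'

[8, 4, 18, 7, 0, 11, 17, 1, 14, 2, 16, 15, 9, 3, 6, 10, 13, 5, 19, 12]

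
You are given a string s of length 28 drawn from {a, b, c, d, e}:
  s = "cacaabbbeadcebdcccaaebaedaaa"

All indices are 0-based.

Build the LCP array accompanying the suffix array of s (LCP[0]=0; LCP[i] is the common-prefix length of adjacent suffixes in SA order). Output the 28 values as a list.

[0, 1, 2, 2, 2, 1, 1, 1, 1, 2, 0, 1, 2, 1, 1, 0, 3, 2, 1, 2, 1, 0, 1, 2, 0, 1, 2, 1]

rank | idx | suffix
   0 |  27 | a
   1 |  26 | aa
   2 |  25 | aaa
   3 |   3 | aabbbeadcebdcccaaebaedaaa
   4 |  18 | aaebaedaaa
   5 |   4 | abbbeadcebdcccaaebaedaaa
   6 |   1 | acaabbbeadcebdcccaaebaedaaa
   7 |   9 | adcebdcccaaebaedaaa
   8 |  19 | aebaedaaa
   9 |  22 | aedaaa
  10 |  21 | baedaaa
  11 |   5 | bbbeadcebdcccaaebaedaaa
  12 |   6 | bbeadcebdcccaaebaedaaa
  13 |  13 | bdcccaaebaedaaa
  14 |   7 | beadcebdcccaaebaedaaa
  15 |   2 | caabbbeadcebdcccaaebaedaaa
  16 |  17 | caaebaedaaa
  17 |   0 | cacaabbbeadcebdcccaaebaedaaa
  18 |  16 | ccaaebaedaaa
  19 |  15 | cccaaebaedaaa
  20 |  11 | cebdcccaaebaedaaa
  21 |  24 | daaa
  22 |  14 | dcccaaebaedaaa
  23 |  10 | dcebdcccaaebaedaaa
  24 |   8 | eadcebdcccaaebaedaaa
  25 |  20 | ebaedaaa
  26 |  12 | ebdcccaaebaedaaa
  27 |  23 | edaaa

SA = [27, 26, 25, 3, 18, 4, 1, 9, 19, 22, 21, 5, 6, 13, 7, 2, 17, 0, 16, 15, 11, 24, 14, 10, 8, 20, 12, 23]
i: (SA[i-1],SA[i]) lcp shared
  1: (27,26) 1 'a'
  2: (26,25) 2 'aa'
  3: (25,3) 2 'aa'
  4: (3,18) 2 'aa'
  5: (18,4) 1 'a'
  6: (4,1) 1 'a'
  7: (1,9) 1 'a'
  8: (9,19) 1 'a'
  9: (19,22) 2 'ae'
  10: (22,21) 0 ''
  11: (21,5) 1 'b'
  12: (5,6) 2 'bb'
  13: (6,13) 1 'b'
  14: (13,7) 1 'b'
  15: (7,2) 0 ''
  16: (2,17) 3 'caa'
  17: (17,0) 2 'ca'
  18: (0,16) 1 'c'
  19: (16,15) 2 'cc'
  20: (15,11) 1 'c'
  21: (11,24) 0 ''
  22: (24,14) 1 'd'
  23: (14,10) 2 'dc'
  24: (10,8) 0 ''
  25: (8,20) 1 'e'
  26: (20,12) 2 'eb'
  27: (12,23) 1 'e'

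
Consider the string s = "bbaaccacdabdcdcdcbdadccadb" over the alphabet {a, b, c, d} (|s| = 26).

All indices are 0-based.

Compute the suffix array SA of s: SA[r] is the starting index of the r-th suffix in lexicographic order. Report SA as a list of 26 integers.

[2, 9, 3, 6, 23, 19, 25, 1, 0, 17, 10, 5, 22, 16, 4, 21, 7, 14, 12, 8, 18, 24, 15, 20, 13, 11]

rank→(start, suffix):
  0 → (2, 'aaccacdabdcdcdcbdadccadb')
  1 → (9, 'abdcdcdcbdadccadb')
  2 → (3, 'accacdabdcdcdcbdadccadb')
  3 → (6, 'acdabdcdcdcbdadccadb')
  4 → (23, 'adb')
  5 → (19, 'adccadb')
  6 → (25, 'b')
  7 → (1, 'baaccacdabdcdcdcbdadccadb')
  8 → (0, 'bbaaccacdabdcdcdcbdadccadb')
  9 → (17, 'bdadccadb')
  10 → (10, 'bdcdcdcbdadccadb')
  11 → (5, 'cacdabdcdcdcbdadccadb')
  12 → (22, 'cadb')
  13 → (16, 'cbdadccadb')
  14 → (4, 'ccacdabdcdcdcbdadccadb')
  15 → (21, 'ccadb')
  16 → (7, 'cdabdcdcdcbdadccadb')
  17 → (14, 'cdcbdadccadb')
  18 → (12, 'cdcdcbdadccadb')
  19 → (8, 'dabdcdcdcbdadccadb')
  20 → (18, 'dadccadb')
  21 → (24, 'db')
  22 → (15, 'dcbdadccadb')
  23 → (20, 'dccadb')
  24 → (13, 'dcdcbdadccadb')
  25 → (11, 'dcdcdcbdadccadb')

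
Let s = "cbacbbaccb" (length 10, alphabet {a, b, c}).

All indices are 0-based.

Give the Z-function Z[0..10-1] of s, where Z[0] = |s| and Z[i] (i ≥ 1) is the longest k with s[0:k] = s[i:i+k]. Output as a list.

[10, 0, 0, 2, 0, 0, 0, 1, 2, 0]

Z[0]=10
i=1: fresh scan; Z[1]=0
i=2: fresh scan; Z[2]=0
i=3: fresh scan; Z[3]=2 scan→box=[3,5)
i=4: min(r-i=1, Z[1]=0)=0; Z[4]=0
i=5: fresh scan; Z[5]=0
i=6: fresh scan; Z[6]=0
i=7: fresh scan; Z[7]=1 scan→box=[7,8)
i=8: fresh scan; Z[8]=2 scan→box=[8,10)
i=9: min(r-i=1, Z[1]=0)=0; Z[9]=0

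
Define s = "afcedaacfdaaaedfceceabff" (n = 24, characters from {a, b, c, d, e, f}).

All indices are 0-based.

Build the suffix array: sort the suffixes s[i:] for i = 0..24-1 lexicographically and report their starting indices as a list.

rank | idx | suffix
   0 |  10 | aaaedfceceabff
   1 |   5 | aacfdaaaedfceceabff
   2 |  11 | aaedfceceabff
   3 |  20 | abff
   4 |   6 | acfdaaaedfceceabff
   5 |  12 | aedfceceabff
   6 |   0 | afcedaacfdaaaedfceceabff
   7 |  21 | bff
   8 |  18 | ceabff
   9 |  16 | ceceabff
  10 |   2 | cedaacfdaaaedfceceabff
  11 |   7 | cfdaaaedfceceabff
  12 |   9 | daaaedfceceabff
  13 |   4 | daacfdaaaedfceceabff
  14 |  14 | dfceceabff
  15 |  19 | eabff
  16 |  17 | eceabff
  17 |   3 | edaacfdaaaedfceceabff
  18 |  13 | edfceceabff
  19 |  23 | f
  20 |  15 | fceceabff
  21 |   1 | fcedaacfdaaaedfceceabff
  22 |   8 | fdaaaedfceceabff
  23 |  22 | ff

[10, 5, 11, 20, 6, 12, 0, 21, 18, 16, 2, 7, 9, 4, 14, 19, 17, 3, 13, 23, 15, 1, 8, 22]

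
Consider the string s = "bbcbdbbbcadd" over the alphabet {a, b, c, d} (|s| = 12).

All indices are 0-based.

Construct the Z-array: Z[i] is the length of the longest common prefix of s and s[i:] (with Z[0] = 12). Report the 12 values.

Z[0]=12
i=1: fresh scan; Z[1]=1 extend→box=[1,2)
i=2: fresh scan; Z[2]=0
i=3: fresh scan; Z[3]=1 extend→box=[3,4)
i=4: fresh scan; Z[4]=0
i=5: fresh scan; Z[5]=2 extend→box=[5,7)
i=6: min(r-i=1, Z[1]=1)=1; Z[6]=3 extend→box=[6,9)
i=7: min(r-i=2, Z[1]=1)=1; Z[7]=1
i=8: min(r-i=1, Z[2]=0)=0; Z[8]=0
i=9: fresh scan; Z[9]=0
i=10: fresh scan; Z[10]=0
i=11: fresh scan; Z[11]=0

[12, 1, 0, 1, 0, 2, 3, 1, 0, 0, 0, 0]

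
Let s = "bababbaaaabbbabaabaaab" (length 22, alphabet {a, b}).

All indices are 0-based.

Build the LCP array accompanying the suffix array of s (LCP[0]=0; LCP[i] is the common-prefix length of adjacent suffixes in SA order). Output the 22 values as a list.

rank→(start, suffix):
  0 → (6, 'aaaabbbabaabaaab')
  1 → (18, 'aaab')
  2 → (7, 'aaabbbabaabaaab')
  3 → (19, 'aab')
  4 → (15, 'aabaaab')
  5 → (8, 'aabbbabaabaaab')
  6 → (20, 'ab')
  7 → (16, 'abaaab')
  8 → (13, 'abaabaaab')
  9 → (1, 'ababbaaaabbbabaabaaab')
  10 → (3, 'abbaaaabbbabaabaaab')
  11 → (9, 'abbbabaabaaab')
  12 → (21, 'b')
  13 → (5, 'baaaabbbabaabaaab')
  14 → (17, 'baaab')
  15 → (14, 'baabaaab')
  16 → (12, 'babaabaaab')
  17 → (0, 'bababbaaaabbbabaabaaab')
  18 → (2, 'babbaaaabbbabaabaaab')
  19 → (4, 'bbaaaabbbabaabaaab')
  20 → (11, 'bbabaabaaab')
  21 → (10, 'bbbabaabaaab')

SA = [6, 18, 7, 19, 15, 8, 20, 16, 13, 1, 3, 9, 21, 5, 17, 14, 12, 0, 2, 4, 11, 10]
i: (SA[i-1],SA[i]) lcp shared
  1: (6,18) 3 'aaa'
  2: (18,7) 4 'aaab'
  3: (7,19) 2 'aa'
  4: (19,15) 3 'aab'
  5: (15,8) 3 'aab'
  6: (8,20) 1 'a'
  7: (20,16) 2 'ab'
  8: (16,13) 4 'abaa'
  9: (13,1) 3 'aba'
  10: (1,3) 2 'ab'
  11: (3,9) 3 'abb'
  12: (9,21) 0 ''
  13: (21,5) 1 'b'
  14: (5,17) 4 'baaa'
  15: (17,14) 3 'baa'
  16: (14,12) 2 'ba'
  17: (12,0) 4 'baba'
  18: (0,2) 3 'bab'
  19: (2,4) 1 'b'
  20: (4,11) 3 'bba'
  21: (11,10) 2 'bb'

[0, 3, 4, 2, 3, 3, 1, 2, 4, 3, 2, 3, 0, 1, 4, 3, 2, 4, 3, 1, 3, 2]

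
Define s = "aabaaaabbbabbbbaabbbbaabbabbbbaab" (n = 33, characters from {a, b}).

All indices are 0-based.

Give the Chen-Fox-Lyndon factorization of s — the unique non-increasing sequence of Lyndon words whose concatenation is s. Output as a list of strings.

["aab", "aaaabbbabbbbaabbbbaabbabbbbaab"]

emit factor 1: 'aab' (i=0, period=3)
emit factor 2: 'aaaabbbabbbbaabbbbaabbabbbbaab' (i=3, period=30)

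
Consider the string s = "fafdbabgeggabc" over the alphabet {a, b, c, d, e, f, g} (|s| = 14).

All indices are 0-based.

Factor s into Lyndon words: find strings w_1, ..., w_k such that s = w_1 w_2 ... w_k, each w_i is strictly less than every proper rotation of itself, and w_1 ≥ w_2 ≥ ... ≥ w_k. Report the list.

["f", "afdb", "abgegg", "abc"]

emit factor 1: 'f' (i=0, period=1)
emit factor 2: 'afdb' (i=1, period=4)
emit factor 3: 'abgegg' (i=5, period=6)
emit factor 4: 'abc' (i=11, period=3)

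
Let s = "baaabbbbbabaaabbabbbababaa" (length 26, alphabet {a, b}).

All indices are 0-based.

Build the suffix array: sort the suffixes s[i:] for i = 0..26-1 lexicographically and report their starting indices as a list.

[25, 24, 11, 1, 12, 2, 22, 9, 20, 13, 16, 3, 23, 10, 0, 21, 8, 19, 15, 7, 18, 14, 6, 17, 5, 4]

rank→(start, suffix):
  0 → (25, 'a')
  1 → (24, 'aa')
  2 → (11, 'aaabbabbbababaa')
  3 → (1, 'aaabbbbbabaaabbabbbababaa')
  4 → (12, 'aabbabbbababaa')
  5 → (2, 'aabbbbbabaaabbabbbababaa')
  6 → (22, 'abaa')
  7 → (9, 'abaaabbabbbababaa')
  8 → (20, 'ababaa')
  9 → (13, 'abbabbbababaa')
  10 → (16, 'abbbababaa')
  11 → (3, 'abbbbbabaaabbabbbababaa')
  12 → (23, 'baa')
  13 → (10, 'baaabbabbbababaa')
  14 → (0, 'baaabbbbbabaaabbabbbababaa')
  15 → (21, 'babaa')
  16 → (8, 'babaaabbabbbababaa')
  17 → (19, 'bababaa')
  18 → (15, 'babbbababaa')
  19 → (7, 'bbabaaabbabbbababaa')
  20 → (18, 'bbababaa')
  21 → (14, 'bbabbbababaa')
  22 → (6, 'bbbabaaabbabbbababaa')
  23 → (17, 'bbbababaa')
  24 → (5, 'bbbbabaaabbabbbababaa')
  25 → (4, 'bbbbbabaaabbabbbababaa')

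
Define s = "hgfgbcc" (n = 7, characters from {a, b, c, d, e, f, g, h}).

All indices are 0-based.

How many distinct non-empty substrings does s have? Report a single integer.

rank | idx | suffix
   0 |   4 | bcc
   1 |   6 | c
   2 |   5 | cc
   3 |   2 | fgbcc
   4 |   3 | gbcc
   5 |   1 | gfgbcc
   6 |   0 | hgfgbcc

SA = [4, 6, 5, 2, 3, 1, 0]
rank  pair      lcp
   1  s[4:],s[6:]  0  ''
   2  s[6:],s[5:]  1  'c'
   3  s[5:],s[2:]  0  ''
   4  s[2:],s[3:]  0  ''
   5  s[3:],s[1:]  1  'g'
   6  s[1:],s[0:]  0  ''

n(n+1)/2 = 7·8/2 = 28
Σ LCP = 0 + 0 + 1 + 0 + 0 + 1 + 0 = 2
distinct = 28 − 2 = 26

26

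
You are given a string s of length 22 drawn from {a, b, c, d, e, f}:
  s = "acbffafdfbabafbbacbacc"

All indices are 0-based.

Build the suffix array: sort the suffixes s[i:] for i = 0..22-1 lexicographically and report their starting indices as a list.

[10, 16, 0, 19, 12, 5, 9, 15, 18, 11, 14, 2, 21, 17, 1, 20, 7, 4, 8, 13, 6, 3]

rank→(start, suffix):
  0 → (10, 'abafbbacbacc')
  1 → (16, 'acbacc')
  2 → (0, 'acbffafdfbabafbbacbacc')
  3 → (19, 'acc')
  4 → (12, 'afbbacbacc')
  5 → (5, 'afdfbabafbbacbacc')
  6 → (9, 'babafbbacbacc')
  7 → (15, 'bacbacc')
  8 → (18, 'bacc')
  9 → (11, 'bafbbacbacc')
  10 → (14, 'bbacbacc')
  11 → (2, 'bffafdfbabafbbacbacc')
  12 → (21, 'c')
  13 → (17, 'cbacc')
  14 → (1, 'cbffafdfbabafbbacbacc')
  15 → (20, 'cc')
  16 → (7, 'dfbabafbbacbacc')
  17 → (4, 'fafdfbabafbbacbacc')
  18 → (8, 'fbabafbbacbacc')
  19 → (13, 'fbbacbacc')
  20 → (6, 'fdfbabafbbacbacc')
  21 → (3, 'ffafdfbabafbbacbacc')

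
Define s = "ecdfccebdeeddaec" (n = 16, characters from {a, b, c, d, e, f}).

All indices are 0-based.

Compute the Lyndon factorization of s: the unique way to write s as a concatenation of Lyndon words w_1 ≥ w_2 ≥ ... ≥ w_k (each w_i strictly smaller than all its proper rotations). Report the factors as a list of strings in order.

emit factor 1: 'e' (i=0, period=1)
emit factor 2: 'cdf' (i=1, period=3)
emit factor 3: 'cce' (i=4, period=3)
emit factor 4: 'bdeedd' (i=7, period=6)
emit factor 5: 'aec' (i=13, period=3)

["e", "cdf", "cce", "bdeedd", "aec"]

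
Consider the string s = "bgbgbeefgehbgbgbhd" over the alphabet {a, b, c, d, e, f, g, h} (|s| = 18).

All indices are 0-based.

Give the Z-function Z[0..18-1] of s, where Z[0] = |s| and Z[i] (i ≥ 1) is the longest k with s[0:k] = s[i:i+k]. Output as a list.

[18, 0, 3, 0, 1, 0, 0, 0, 0, 0, 0, 5, 0, 3, 0, 1, 0, 0]

Z[0]=18
i=1: outside box; Z[1]=0
i=2: outside box; Z[2]=3 grow→box=[2,5)
i=3: min(r-i=2, Z[1]=0)=0; Z[3]=0
i=4: min(r-i=1, Z[2]=3)=1; Z[4]=1
i=5: outside box; Z[5]=0
i=6: outside box; Z[6]=0
i=7: outside box; Z[7]=0
i=8: outside box; Z[8]=0
i=9: outside box; Z[9]=0
i=10: outside box; Z[10]=0
i=11: outside box; Z[11]=5 grow→box=[11,16)
i=12: min(r-i=4, Z[1]=0)=0; Z[12]=0
i=13: min(r-i=3, Z[2]=3)=3; Z[13]=3
i=14: min(r-i=2, Z[3]=0)=0; Z[14]=0
i=15: min(r-i=1, Z[4]=1)=1; Z[15]=1
i=16: outside box; Z[16]=0
i=17: outside box; Z[17]=0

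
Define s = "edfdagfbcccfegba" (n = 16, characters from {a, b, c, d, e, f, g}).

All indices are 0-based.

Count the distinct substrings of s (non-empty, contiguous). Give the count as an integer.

126

rank | idx | suffix
   0 |  15 | a
   1 |   4 | agfbcccfegba
   2 |  14 | ba
   3 |   7 | bcccfegba
   4 |   8 | cccfegba
   5 |   9 | ccfegba
   6 |  10 | cfegba
   7 |   3 | dagfbcccfegba
   8 |   1 | dfdagfbcccfegba
   9 |   0 | edfdagfbcccfegba
  10 |  12 | egba
  11 |   6 | fbcccfegba
  12 |   2 | fdagfbcccfegba
  13 |  11 | fegba
  14 |  13 | gba
  15 |   5 | gfbcccfegba

SA = [15, 4, 14, 7, 8, 9, 10, 3, 1, 0, 12, 6, 2, 11, 13, 5]
i: (SA[i-1],SA[i]) lcp shared
  1: (15,4) 1 'a'
  2: (4,14) 0 ''
  3: (14,7) 1 'b'
  4: (7,8) 0 ''
  5: (8,9) 2 'cc'
  6: (9,10) 1 'c'
  7: (10,3) 0 ''
  8: (3,1) 1 'd'
  9: (1,0) 0 ''
  10: (0,12) 1 'e'
  11: (12,6) 0 ''
  12: (6,2) 1 'f'
  13: (2,11) 1 'f'
  14: (11,13) 0 ''
  15: (13,5) 1 'g'

n(n+1)/2 = 16·17/2 = 136
Σ LCP = 0 + 1 + 0 + 1 + 0 + 2 + 1 + 0 + 1 + 0 + 1 + 0 + 1 + 1 + 0 + 1 = 10
distinct = 136 − 10 = 126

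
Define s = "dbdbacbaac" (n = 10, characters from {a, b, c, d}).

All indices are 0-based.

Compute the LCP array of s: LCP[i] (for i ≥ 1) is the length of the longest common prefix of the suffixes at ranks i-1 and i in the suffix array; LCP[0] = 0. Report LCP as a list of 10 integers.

[0, 1, 2, 0, 2, 1, 0, 1, 0, 2]

rank→(start, suffix):
  0 → (7, 'aac')
  1 → (8, 'ac')
  2 → (4, 'acbaac')
  3 → (6, 'baac')
  4 → (3, 'bacbaac')
  5 → (1, 'bdbacbaac')
  6 → (9, 'c')
  7 → (5, 'cbaac')
  8 → (2, 'dbacbaac')
  9 → (0, 'dbdbacbaac')

SA = [7, 8, 4, 6, 3, 1, 9, 5, 2, 0]
rank  pair      lcp
   1  s[7:],s[8:]  1  'a'
   2  s[8:],s[4:]  2  'ac'
   3  s[4:],s[6:]  0  ''
   4  s[6:],s[3:]  2  'ba'
   5  s[3:],s[1:]  1  'b'
   6  s[1:],s[9:]  0  ''
   7  s[9:],s[5:]  1  'c'
   8  s[5:],s[2:]  0  ''
   9  s[2:],s[0:]  2  'db'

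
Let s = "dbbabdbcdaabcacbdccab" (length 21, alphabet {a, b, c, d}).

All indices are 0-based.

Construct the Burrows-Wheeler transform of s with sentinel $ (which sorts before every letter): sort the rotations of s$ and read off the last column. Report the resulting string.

rank  rotation                last
    0  $dbbabdbcdaabcacbdccab  b
    1  aabcacbdccab$dbbabdbcd  d
    2  ab$dbbabdbcdaabcacbdcc  c
    3  abcacbdccab$dbbabdbcda  a
    4  abdbcdaabcacbdccab$dbb  b
    5  acbdccab$dbbabdbcdaabc  c
    6  b$dbbabdbcdaabcacbdcca  a
    7  babdbcdaabcacbdccab$db  b
    8  bbabdbcdaabcacbdccab$d  d
    9  bcacbdccab$dbbabdbcdaa  a
   10  bcdaabcacbdccab$dbbabd  d
   11  bdbcdaabcacbdccab$dbba  a
   12  bdccab$dbbabdbcdaabcac  c
   13  cab$dbbabdbcdaabcacbdc  c
   14  cacbdccab$dbbabdbcdaab  b
   15  cbdccab$dbbabdbcdaabca  a
   16  ccab$dbbabdbcdaabcacbd  d
   17  cdaabcacbdccab$dbbabdb  b
   18  daabcacbdccab$dbbabdbc  c
   19  dbbabdbcdaabcacbdccab$  $
   20  dbcdaabcacbdccab$dbbab  b
   21  dccab$dbbabdbcdaabcacb  b

bdcabcabdadaccbadbc$bb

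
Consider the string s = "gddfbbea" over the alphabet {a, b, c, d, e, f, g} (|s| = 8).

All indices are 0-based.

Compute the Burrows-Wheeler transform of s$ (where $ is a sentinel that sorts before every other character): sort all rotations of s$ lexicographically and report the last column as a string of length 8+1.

rank  rotation   last
    0  $gddfbbea  a
    1  a$gddfbbe  e
    2  bbea$gddf  f
    3  bea$gddfb  b
    4  ddfbbea$g  g
    5  dfbbea$gd  d
    6  ea$gddfbb  b
    7  fbbea$gdd  d
    8  gddfbbea$  $

aefbgdbd$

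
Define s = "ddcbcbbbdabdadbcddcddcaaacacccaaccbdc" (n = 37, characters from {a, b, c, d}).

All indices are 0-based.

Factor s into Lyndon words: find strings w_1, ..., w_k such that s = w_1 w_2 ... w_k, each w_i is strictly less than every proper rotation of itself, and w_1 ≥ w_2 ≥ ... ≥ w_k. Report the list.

emit factor 1: 'd' (i=0, period=1)
emit factor 2: 'd' (i=1, period=1)
emit factor 3: 'c' (i=2, period=1)
emit factor 4: 'bc' (i=3, period=2)
emit factor 5: 'bbbd' (i=5, period=4)
emit factor 6: 'abdadbcddcddc' (i=9, period=13)
emit factor 7: 'aaacacccaaccbdc' (i=22, period=15)

["d", "d", "c", "bc", "bbbd", "abdadbcddcddc", "aaacacccaaccbdc"]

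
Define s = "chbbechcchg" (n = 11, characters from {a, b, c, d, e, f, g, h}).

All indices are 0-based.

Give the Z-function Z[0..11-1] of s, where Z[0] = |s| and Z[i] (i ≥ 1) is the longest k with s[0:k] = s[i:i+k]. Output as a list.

[11, 0, 0, 0, 0, 2, 0, 1, 2, 0, 0]

Z[0]=11
i=1: i≥r, start 0; Z[1]=0
i=2: i≥r, start 0; Z[2]=0
i=3: i≥r, start 0; Z[3]=0
i=4: i≥r, start 0; Z[4]=0
i=5: i≥r, start 0; Z[5]=2 scan→box=[5,7)
i=6: min(r-i=1, Z[1]=0)=0; Z[6]=0
i=7: i≥r, start 0; Z[7]=1 scan→box=[7,8)
i=8: i≥r, start 0; Z[8]=2 scan→box=[8,10)
i=9: min(r-i=1, Z[1]=0)=0; Z[9]=0
i=10: i≥r, start 0; Z[10]=0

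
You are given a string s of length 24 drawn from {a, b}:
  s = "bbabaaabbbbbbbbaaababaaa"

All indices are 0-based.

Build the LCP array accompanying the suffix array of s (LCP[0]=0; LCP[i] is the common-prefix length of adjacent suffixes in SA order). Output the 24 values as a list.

rank | idx | suffix
   0 |  23 | a
   1 |  22 | aa
   2 |  21 | aaa
   3 |  15 | aaababaaa
   4 |   4 | aaabbbbbbbbaaababaaa
   5 |  16 | aababaaa
   6 |   5 | aabbbbbbbbaaababaaa
   7 |  19 | abaaa
   8 |   2 | abaaabbbbbbbbaaababaaa
   9 |  17 | ababaaa
  10 |   6 | abbbbbbbbaaababaaa
  11 |  20 | baaa
  12 |  14 | baaababaaa
  13 |   3 | baaabbbbbbbbaaababaaa
  14 |  18 | babaaa
  15 |   1 | babaaabbbbbbbbaaababaaa
  16 |  13 | bbaaababaaa
  17 |   0 | bbabaaabbbbbbbbaaababaaa
  18 |  12 | bbbaaababaaa
  19 |  11 | bbbbaaababaaa
  20 |  10 | bbbbbaaababaaa
  21 |   9 | bbbbbbaaababaaa
  22 |   8 | bbbbbbbaaababaaa
  23 |   7 | bbbbbbbbaaababaaa

SA = [23, 22, 21, 15, 4, 16, 5, 19, 2, 17, 6, 20, 14, 3, 18, 1, 13, 0, 12, 11, 10, 9, 8, 7]
[i] adj suffixes → lcp
  [1] 23/22 → 1 ('a')
  [2] 22/21 → 2 ('aa')
  [3] 21/15 → 3 ('aaa')
  [4] 15/4 → 4 ('aaab')
  [5] 4/16 → 2 ('aa')
  [6] 16/5 → 3 ('aab')
  [7] 5/19 → 1 ('a')
  [8] 19/2 → 5 ('abaaa')
  [9] 2/17 → 3 ('aba')
  [10] 17/6 → 2 ('ab')
  [11] 6/20 → 0 ('')
  [12] 20/14 → 4 ('baaa')
  [13] 14/3 → 5 ('baaab')
  [14] 3/18 → 2 ('ba')
  [15] 18/1 → 6 ('babaaa')
  [16] 1/13 → 1 ('b')
  [17] 13/0 → 3 ('bba')
  [18] 0/12 → 2 ('bb')
  [19] 12/11 → 3 ('bbb')
  [20] 11/10 → 4 ('bbbb')
  [21] 10/9 → 5 ('bbbbb')
  [22] 9/8 → 6 ('bbbbbb')
  [23] 8/7 → 7 ('bbbbbbb')

[0, 1, 2, 3, 4, 2, 3, 1, 5, 3, 2, 0, 4, 5, 2, 6, 1, 3, 2, 3, 4, 5, 6, 7]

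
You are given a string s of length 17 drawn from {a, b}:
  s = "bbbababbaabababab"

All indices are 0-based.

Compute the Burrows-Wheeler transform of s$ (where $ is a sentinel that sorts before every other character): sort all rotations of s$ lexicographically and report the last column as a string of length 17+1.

bbbbbabbabaaabaab$

rank  rotation            last
    0  $bbbababbaabababab  b
    1  aabababab$bbbababb  b
    2  ab$bbbababbaababab  b
    3  abab$bbbababbaabab  b
    4  ababab$bbbababbaab  b
    5  abababab$bbbababba  a
    6  ababbaabababab$bbb  b
    7  abbaabababab$bbbab  b
    8  b$bbbababbaabababa  a
    9  baabababab$bbbabab  b
   10  bab$bbbababbaababa  a
   11  babab$bbbababbaaba  a
   12  bababab$bbbababbaa  a
   13  bababbaabababab$bb  b
   14  babbaabababab$bbba  a
   15  bbaabababab$bbbaba  a
   16  bbababbaabababab$b  b
   17  bbbababbaabababab$  $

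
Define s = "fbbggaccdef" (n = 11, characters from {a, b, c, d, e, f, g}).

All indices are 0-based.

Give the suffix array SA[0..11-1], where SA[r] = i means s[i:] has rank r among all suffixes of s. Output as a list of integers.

[5, 1, 2, 6, 7, 8, 9, 10, 0, 4, 3]

sorted suffixes:
  #0 SA[0]=5  'accdef'
  #1 SA[1]=1  'bbggaccdef'
  #2 SA[2]=2  'bggaccdef'
  #3 SA[3]=6  'ccdef'
  #4 SA[4]=7  'cdef'
  #5 SA[5]=8  'def'
  #6 SA[6]=9  'ef'
  #7 SA[7]=10  'f'
  #8 SA[8]=0  'fbbggaccdef'
  #9 SA[9]=4  'gaccdef'
  #10 SA[10]=3  'ggaccdef'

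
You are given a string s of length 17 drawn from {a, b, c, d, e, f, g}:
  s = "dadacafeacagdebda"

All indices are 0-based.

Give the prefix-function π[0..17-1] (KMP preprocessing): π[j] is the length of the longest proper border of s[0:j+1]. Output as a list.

[0, 0, 1, 2, 0, 0, 0, 0, 0, 0, 0, 0, 1, 0, 0, 1, 2]

π[0] = 0
j=1 s[j]='a': π[1]=0 (border '')
j=2 s[j]='d': π[2]=1 (border 'd')
j=3 s[j]='a': π[3]=2 (border 'da')
j=4 s[j]='c': k: 2→0; π[4]=0 (border '')
j=5 s[j]='a': π[5]=0 (border '')
j=6 s[j]='f': π[6]=0 (border '')
j=7 s[j]='e': π[7]=0 (border '')
j=8 s[j]='a': π[8]=0 (border '')
j=9 s[j]='c': π[9]=0 (border '')
j=10 s[j]='a': π[10]=0 (border '')
j=11 s[j]='g': π[11]=0 (border '')
j=12 s[j]='d': π[12]=1 (border 'd')
j=13 s[j]='e': k: 1→0; π[13]=0 (border '')
j=14 s[j]='b': π[14]=0 (border '')
j=15 s[j]='d': π[15]=1 (border 'd')
j=16 s[j]='a': π[16]=2 (border 'da')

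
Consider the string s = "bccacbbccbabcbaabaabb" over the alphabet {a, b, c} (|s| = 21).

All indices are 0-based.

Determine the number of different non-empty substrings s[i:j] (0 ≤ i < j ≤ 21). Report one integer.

197

rank | idx | suffix
   0 |  14 | aabaabb
   1 |  17 | aabb
   2 |  15 | abaabb
   3 |  18 | abb
   4 |  10 | abcbaabaabb
   5 |   3 | acbbccbabcbaabaabb
   6 |  20 | b
   7 |  13 | baabaabb
   8 |  16 | baabb
   9 |   9 | babcbaabaabb
  10 |  19 | bb
  11 |   5 | bbccbabcbaabaabb
  12 |  11 | bcbaabaabb
  13 |   0 | bccacbbccbabcbaabaabb
  14 |   6 | bccbabcbaabaabb
  15 |   2 | cacbbccbabcbaabaabb
  16 |  12 | cbaabaabb
  17 |   8 | cbabcbaabaabb
  18 |   4 | cbbccbabcbaabaabb
  19 |   1 | ccacbbccbabcbaabaabb
  20 |   7 | ccbabcbaabaabb

SA = [14, 17, 15, 18, 10, 3, 20, 13, 16, 9, 19, 5, 11, 0, 6, 2, 12, 8, 4, 1, 7]
rank  pair      lcp
   1  s[14:],s[17:]  3  'aab'
   2  s[17:],s[15:]  1  'a'
   3  s[15:],s[18:]  2  'ab'
   4  s[18:],s[10:]  2  'ab'
   5  s[10:],s[3:]  1  'a'
   6  s[3:],s[20:]  0  ''
   7  s[20:],s[13:]  1  'b'
   8  s[13:],s[16:]  4  'baab'
   9  s[16:],s[9:]  2  'ba'
  10  s[9:],s[19:]  1  'b'
  11  s[19:],s[5:]  2  'bb'
  12  s[5:],s[11:]  1  'b'
  13  s[11:],s[0:]  2  'bc'
  14  s[0:],s[6:]  3  'bcc'
  15  s[6:],s[2:]  0  ''
  16  s[2:],s[12:]  1  'c'
  17  s[12:],s[8:]  3  'cba'
  18  s[8:],s[4:]  2  'cb'
  19  s[4:],s[1:]  1  'c'
  20  s[1:],s[7:]  2  'cc'

n(n+1)/2 = 21·22/2 = 231
Σ LCP = 0 + 3 + 1 + 2 + 2 + 1 + 0 + 1 + 4 + 2 + 1 + 2 + 1 + 2 + 3 + 0 + 1 + 3 + 2 + 1 + 2 = 34
distinct = 231 − 34 = 197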